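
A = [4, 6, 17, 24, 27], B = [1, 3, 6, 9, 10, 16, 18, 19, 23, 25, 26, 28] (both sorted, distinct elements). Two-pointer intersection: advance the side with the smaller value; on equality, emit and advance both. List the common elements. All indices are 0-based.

i=0 j=0: 4>1, j++
i=0 j=1: 4>3, j++
i=0 j=2: 4<6, i++
i=1 j=2: 6==6 emit, i++,j++
i=2 j=3: 17>9, j++
i=2 j=4: 17>10, j++
i=2 j=5: 17>16, j++
i=2 j=6: 17<18, i++
i=3 j=6: 24>18, j++
i=3 j=7: 24>19, j++
i=3 j=8: 24>23, j++
i=3 j=9: 24<25, i++
i=4 j=9: 27>25, j++
i=4 j=10: 27>26, j++
i=4 j=11: 27<28, i++

intersection = [6]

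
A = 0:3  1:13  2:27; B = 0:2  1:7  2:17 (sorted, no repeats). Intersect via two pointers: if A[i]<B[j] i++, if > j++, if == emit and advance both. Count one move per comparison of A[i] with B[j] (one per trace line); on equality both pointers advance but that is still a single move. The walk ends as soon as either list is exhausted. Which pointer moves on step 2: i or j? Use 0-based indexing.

i=0 j=0: 3>2, j++
i=0 j=1: 3<7, i++

i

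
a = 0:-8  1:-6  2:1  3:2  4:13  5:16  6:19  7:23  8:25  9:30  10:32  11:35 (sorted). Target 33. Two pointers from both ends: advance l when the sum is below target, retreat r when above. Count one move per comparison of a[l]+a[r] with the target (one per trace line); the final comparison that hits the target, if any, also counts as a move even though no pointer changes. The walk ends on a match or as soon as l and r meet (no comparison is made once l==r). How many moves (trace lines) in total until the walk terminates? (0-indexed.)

4 moves

[0,11] -8+35=27 <33 → l++
[1,11] -6+35=29 <33 → l++
[2,11] 1+35=36 >33 → r--
[2,10] 1+32=33 → found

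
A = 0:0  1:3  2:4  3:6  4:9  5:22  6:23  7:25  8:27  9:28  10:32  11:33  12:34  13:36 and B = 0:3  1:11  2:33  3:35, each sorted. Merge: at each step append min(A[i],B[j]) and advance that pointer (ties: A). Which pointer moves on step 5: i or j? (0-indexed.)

i

i=0 j=0: A[i]=0<=B[j]=3 take 0, i++
i=1 j=0: A[i]=3<=B[j]=3 take 3, i++
i=2 j=0: A[i]=4>B[j]=3 take 3, j++
i=2 j=1: A[i]=4<=B[j]=11 take 4, i++
i=3 j=1: A[i]=6<=B[j]=11 take 6, i++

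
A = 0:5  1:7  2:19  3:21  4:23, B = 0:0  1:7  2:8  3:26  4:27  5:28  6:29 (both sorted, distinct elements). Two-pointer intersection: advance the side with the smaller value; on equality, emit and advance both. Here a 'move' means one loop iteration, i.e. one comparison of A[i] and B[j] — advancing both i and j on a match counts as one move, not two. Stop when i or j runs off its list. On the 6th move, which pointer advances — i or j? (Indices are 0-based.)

i=0 j=0: 5>0, j++
i=0 j=1: 5<7, i++
i=1 j=1: 7==7 emit, i++,j++
i=2 j=2: 19>8, j++
i=2 j=3: 19<26, i++
i=3 j=3: 21<26, i++

i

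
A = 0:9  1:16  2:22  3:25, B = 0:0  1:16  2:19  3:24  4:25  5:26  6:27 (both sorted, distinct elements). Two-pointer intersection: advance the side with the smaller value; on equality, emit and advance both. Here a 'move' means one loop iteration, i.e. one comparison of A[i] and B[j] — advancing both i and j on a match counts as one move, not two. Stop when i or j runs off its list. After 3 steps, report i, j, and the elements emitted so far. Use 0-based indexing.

i=2, j=2, emitted=[16]

[i=0,j=0] 9>0 → j++
[i=0,j=1] 9<16 → i++
[i=1,j=1] 16==16 emit → i++,j++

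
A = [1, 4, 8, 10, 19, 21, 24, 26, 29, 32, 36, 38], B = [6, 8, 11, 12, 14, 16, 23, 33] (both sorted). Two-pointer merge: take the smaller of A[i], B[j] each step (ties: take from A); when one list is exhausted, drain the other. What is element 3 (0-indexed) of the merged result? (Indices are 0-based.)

merged[3] = 8

[i=0,j=0] A[i]=1<=B[j]=6 take 1 → i++
[i=1,j=0] A[i]=4<=B[j]=6 take 4 → i++
[i=2,j=0] A[i]=8>B[j]=6 take 6 → j++
[i=2,j=1] A[i]=8<=B[j]=8 take 8 → i++
[i=3,j=1] A[i]=10>B[j]=8 take 8 → j++
[i=3,j=2] A[i]=10<=B[j]=11 take 10 → i++
[i=4,j=2] A[i]=19>B[j]=11 take 11 → j++
[i=4,j=3] A[i]=19>B[j]=12 take 12 → j++
[i=4,j=4] A[i]=19>B[j]=14 take 14 → j++
[i=4,j=5] A[i]=19>B[j]=16 take 16 → j++
[i=4,j=6] A[i]=19<=B[j]=23 take 19 → i++
[i=5,j=6] A[i]=21<=B[j]=23 take 21 → i++
[i=6,j=6] A[i]=24>B[j]=23 take 23 → j++
[i=6,j=7] A[i]=24<=B[j]=33 take 24 → i++
[i=7,j=7] A[i]=26<=B[j]=33 take 26 → i++
[i=8,j=7] A[i]=29<=B[j]=33 take 29 → i++
[i=9,j=7] A[i]=32<=B[j]=33 take 32 → i++
[i=10,j=7] A[i]=36>B[j]=33 take 33 → j++
[i=10,j=8] B done, take A[i]=36 → i++
[i=11,j=8] B done, take A[i]=38 → i++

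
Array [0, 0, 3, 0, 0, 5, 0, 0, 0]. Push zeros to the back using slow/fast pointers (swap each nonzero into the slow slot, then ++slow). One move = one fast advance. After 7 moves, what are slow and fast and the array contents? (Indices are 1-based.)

slow=1 fast=1: a[fast]=0, fast++
slow=1 fast=2: a[fast]=0, fast++
slow=1 fast=3: a[fast]=3≠0 swap→a[1]=3, slow++,fast++
slow=2 fast=4: a[fast]=0, fast++
slow=2 fast=5: a[fast]=0, fast++
slow=2 fast=6: a[fast]=5≠0 swap→a[2]=5, slow++,fast++
slow=3 fast=7: a[fast]=0, fast++

slow=3, fast=8, a=[3, 5, 0, 0, 0, 0, 0, 0, 0]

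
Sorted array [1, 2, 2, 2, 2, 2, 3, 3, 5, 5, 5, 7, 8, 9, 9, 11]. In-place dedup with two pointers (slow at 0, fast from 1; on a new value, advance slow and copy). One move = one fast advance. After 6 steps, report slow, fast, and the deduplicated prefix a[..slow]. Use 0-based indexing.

(s=0,f=1) a[fast]=2≠a[slow]=1 write a[1]=2 → slow++,fast++
(s=1,f=2) a[fast]=2=a[slow] dup → fast++
(s=1,f=3) a[fast]=2=a[slow] dup → fast++
(s=1,f=4) a[fast]=2=a[slow] dup → fast++
(s=1,f=5) a[fast]=2=a[slow] dup → fast++
(s=1,f=6) a[fast]=3≠a[slow]=2 write a[2]=3 → slow++,fast++

slow=2, fast=7, prefix=[1, 2, 3]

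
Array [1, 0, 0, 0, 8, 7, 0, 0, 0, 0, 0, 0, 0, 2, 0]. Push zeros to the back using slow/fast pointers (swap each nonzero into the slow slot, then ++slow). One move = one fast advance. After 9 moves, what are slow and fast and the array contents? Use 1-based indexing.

slow=4, fast=10, a=[1, 8, 7, 0, 0, 0, 0, 0, 0, 0, 0, 0, 0, 2, 0]

slow=1 fast=1: a[fast]=1≠0 swap→a[1]=1, slow++,fast++
slow=2 fast=2: a[fast]=0, fast++
slow=2 fast=3: a[fast]=0, fast++
slow=2 fast=4: a[fast]=0, fast++
slow=2 fast=5: a[fast]=8≠0 swap→a[2]=8, slow++,fast++
slow=3 fast=6: a[fast]=7≠0 swap→a[3]=7, slow++,fast++
slow=4 fast=7: a[fast]=0, fast++
slow=4 fast=8: a[fast]=0, fast++
slow=4 fast=9: a[fast]=0, fast++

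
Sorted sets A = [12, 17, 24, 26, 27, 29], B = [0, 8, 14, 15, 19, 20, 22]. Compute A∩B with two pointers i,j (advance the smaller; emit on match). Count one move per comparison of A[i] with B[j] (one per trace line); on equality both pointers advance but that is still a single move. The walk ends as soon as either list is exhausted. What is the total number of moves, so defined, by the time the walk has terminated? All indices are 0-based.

9 moves

[i=0,j=0] 12>0 → j++
[i=0,j=1] 12>8 → j++
[i=0,j=2] 12<14 → i++
[i=1,j=2] 17>14 → j++
[i=1,j=3] 17>15 → j++
[i=1,j=4] 17<19 → i++
[i=2,j=4] 24>19 → j++
[i=2,j=5] 24>20 → j++
[i=2,j=6] 24>22 → j++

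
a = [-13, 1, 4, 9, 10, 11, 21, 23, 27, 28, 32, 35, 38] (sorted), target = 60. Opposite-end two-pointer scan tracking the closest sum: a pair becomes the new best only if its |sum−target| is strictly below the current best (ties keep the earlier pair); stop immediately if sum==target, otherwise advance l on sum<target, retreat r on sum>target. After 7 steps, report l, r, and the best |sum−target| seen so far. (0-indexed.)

[0,12] -13+38=25 d=35 * → l++
[1,12] 1+38=39 d=21 * → l++
[2,12] 4+38=42 d=18 * → l++
[3,12] 9+38=47 d=13 * → l++
[4,12] 10+38=48 d=12 * → l++
[5,12] 11+38=49 d=11 * → l++
[6,12] 21+38=59 d=1 * → l++

l=7, r=12, best |Δ|=1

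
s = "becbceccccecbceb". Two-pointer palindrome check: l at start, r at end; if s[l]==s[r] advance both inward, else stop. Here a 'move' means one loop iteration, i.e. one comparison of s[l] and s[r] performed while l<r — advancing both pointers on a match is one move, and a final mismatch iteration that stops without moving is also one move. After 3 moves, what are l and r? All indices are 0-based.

[0,15] 'b'=='b' → l++,r--
[1,14] 'e'=='e' → l++,r--
[2,13] 'c'=='c' → l++,r--

l=3, r=12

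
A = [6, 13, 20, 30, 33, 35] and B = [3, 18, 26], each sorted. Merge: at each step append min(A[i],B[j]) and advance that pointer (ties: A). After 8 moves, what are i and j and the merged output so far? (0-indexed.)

i=5, j=3, merged so far=[3, 6, 13, 18, 20, 26, 30, 33]

[i=0,j=0] A[i]=6>B[j]=3 take 3 → j++
[i=0,j=1] A[i]=6<=B[j]=18 take 6 → i++
[i=1,j=1] A[i]=13<=B[j]=18 take 13 → i++
[i=2,j=1] A[i]=20>B[j]=18 take 18 → j++
[i=2,j=2] A[i]=20<=B[j]=26 take 20 → i++
[i=3,j=2] A[i]=30>B[j]=26 take 26 → j++
[i=3,j=3] B done, take A[i]=30 → i++
[i=4,j=3] B done, take A[i]=33 → i++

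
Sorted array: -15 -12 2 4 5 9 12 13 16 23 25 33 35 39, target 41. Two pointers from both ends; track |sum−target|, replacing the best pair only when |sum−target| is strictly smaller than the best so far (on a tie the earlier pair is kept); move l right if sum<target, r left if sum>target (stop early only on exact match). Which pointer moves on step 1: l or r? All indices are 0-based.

l

l=0 r=13: -15+39=24 d=17 *, l++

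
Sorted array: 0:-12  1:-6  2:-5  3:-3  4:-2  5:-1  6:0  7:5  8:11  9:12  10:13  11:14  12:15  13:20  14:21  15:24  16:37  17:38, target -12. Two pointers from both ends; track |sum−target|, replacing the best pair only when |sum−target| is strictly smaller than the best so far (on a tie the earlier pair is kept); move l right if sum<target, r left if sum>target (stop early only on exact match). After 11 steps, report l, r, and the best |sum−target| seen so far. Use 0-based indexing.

l=0, r=6, best |Δ|=5

[0,17] -12+38=26 d=38 * → r--
[0,16] -12+37=25 d=37 * → r--
[0,15] -12+24=12 d=24 * → r--
[0,14] -12+21=9 d=21 * → r--
[0,13] -12+20=8 d=20 * → r--
[0,12] -12+15=3 d=15 * → r--
[0,11] -12+14=2 d=14 * → r--
[0,10] -12+13=1 d=13 * → r--
[0,9] -12+12=0 d=12 * → r--
[0,8] -12+11=-1 d=11 * → r--
[0,7] -12+5=-7 d=5 * → r--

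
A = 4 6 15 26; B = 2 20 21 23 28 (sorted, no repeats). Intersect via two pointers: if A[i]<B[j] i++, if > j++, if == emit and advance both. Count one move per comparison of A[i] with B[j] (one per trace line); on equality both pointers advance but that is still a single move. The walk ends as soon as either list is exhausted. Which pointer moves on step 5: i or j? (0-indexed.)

i=0 j=0: 4>2, j++
i=0 j=1: 4<20, i++
i=1 j=1: 6<20, i++
i=2 j=1: 15<20, i++
i=3 j=1: 26>20, j++

j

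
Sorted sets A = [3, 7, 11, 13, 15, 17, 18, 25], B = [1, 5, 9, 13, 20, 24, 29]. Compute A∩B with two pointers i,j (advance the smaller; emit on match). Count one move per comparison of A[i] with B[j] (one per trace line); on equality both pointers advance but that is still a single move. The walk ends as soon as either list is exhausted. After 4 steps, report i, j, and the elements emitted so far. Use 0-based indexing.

i=0 j=0: 3>1, j++
i=0 j=1: 3<5, i++
i=1 j=1: 7>5, j++
i=1 j=2: 7<9, i++

i=2, j=2, emitted=[]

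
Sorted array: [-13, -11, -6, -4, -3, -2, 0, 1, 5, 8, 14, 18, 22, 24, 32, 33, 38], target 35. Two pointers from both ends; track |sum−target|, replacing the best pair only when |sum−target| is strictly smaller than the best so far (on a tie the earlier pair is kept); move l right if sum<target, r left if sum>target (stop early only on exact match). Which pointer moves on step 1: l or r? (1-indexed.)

l

l=1 r=17: -13+38=25 d=10 *, l++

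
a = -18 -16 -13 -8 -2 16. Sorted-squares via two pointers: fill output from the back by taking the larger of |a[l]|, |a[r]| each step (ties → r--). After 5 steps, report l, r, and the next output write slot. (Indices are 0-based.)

l=4, r=4, next write slot=0

l=0 r=5: |-18|>|16| out[5]=324, l++
l=1 r=5: |-16|<=|16| out[4]=256, r--
l=1 r=4: |-16|>|-2| out[3]=256, l++
l=2 r=4: |-13|>|-2| out[2]=169, l++
l=3 r=4: |-8|>|-2| out[1]=64, l++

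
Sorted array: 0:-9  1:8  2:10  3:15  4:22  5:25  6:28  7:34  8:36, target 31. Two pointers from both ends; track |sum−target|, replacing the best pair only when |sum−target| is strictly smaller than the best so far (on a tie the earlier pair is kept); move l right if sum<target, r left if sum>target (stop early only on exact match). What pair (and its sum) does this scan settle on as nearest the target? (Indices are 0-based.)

l=0 r=8: -9+36=27 d=4 *, l++
l=1 r=8: 8+36=44 d=13, r--
l=1 r=7: 8+34=42 d=11, r--
l=1 r=6: 8+28=36 d=5, r--
l=1 r=5: 8+25=33 d=2 *, r--
l=1 r=4: 8+22=30 d=1 *, l++
l=2 r=4: 10+22=32 d=1, r--
l=2 r=3: 10+15=25 d=6, l++

pair (8, 22) with sum 30 (|Δ|=1)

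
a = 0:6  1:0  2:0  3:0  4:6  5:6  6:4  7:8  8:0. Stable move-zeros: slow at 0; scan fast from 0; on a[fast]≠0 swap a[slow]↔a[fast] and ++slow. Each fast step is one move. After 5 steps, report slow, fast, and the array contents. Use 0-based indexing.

(s=0,f=0) a[fast]=6≠0 swap→a[0]=6 → slow++,fast++
(s=1,f=1) a[fast]=0 → fast++
(s=1,f=2) a[fast]=0 → fast++
(s=1,f=3) a[fast]=0 → fast++
(s=1,f=4) a[fast]=6≠0 swap→a[1]=6 → slow++,fast++

slow=2, fast=5, a=[6, 6, 0, 0, 0, 6, 4, 8, 0]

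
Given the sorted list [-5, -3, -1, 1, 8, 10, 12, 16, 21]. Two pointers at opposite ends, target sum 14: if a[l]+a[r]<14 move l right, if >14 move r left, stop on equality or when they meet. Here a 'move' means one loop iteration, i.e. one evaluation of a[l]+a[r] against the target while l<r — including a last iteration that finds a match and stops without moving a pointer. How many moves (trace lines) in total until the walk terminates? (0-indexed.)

[0,8] -5+21=16 >14 → r--
[0,7] -5+16=11 <14 → l++
[1,7] -3+16=13 <14 → l++
[2,7] -1+16=15 >14 → r--
[2,6] -1+12=11 <14 → l++
[3,6] 1+12=13 <14 → l++
[4,6] 8+12=20 >14 → r--
[4,5] 8+10=18 >14 → r--

8 moves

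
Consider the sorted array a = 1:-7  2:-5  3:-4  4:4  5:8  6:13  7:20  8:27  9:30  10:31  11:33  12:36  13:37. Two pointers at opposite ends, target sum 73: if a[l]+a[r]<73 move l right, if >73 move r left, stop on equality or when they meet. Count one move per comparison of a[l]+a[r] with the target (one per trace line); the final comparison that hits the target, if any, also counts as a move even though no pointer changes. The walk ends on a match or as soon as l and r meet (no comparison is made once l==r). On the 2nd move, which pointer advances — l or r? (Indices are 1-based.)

l

l=1 r=13: -7+37=30 <73, l++
l=2 r=13: -5+37=32 <73, l++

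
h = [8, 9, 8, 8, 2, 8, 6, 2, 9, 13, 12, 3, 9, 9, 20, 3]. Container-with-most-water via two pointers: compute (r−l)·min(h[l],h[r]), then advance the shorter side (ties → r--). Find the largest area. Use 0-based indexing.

l=0 r=15: min(8,3)*15=45 best=45 *, r--
l=0 r=14: min(8,20)*14=112 best=112 *, l++
l=1 r=14: min(9,20)*13=117 best=117 *, l++
l=2 r=14: min(8,20)*12=96 best=117, l++
l=3 r=14: min(8,20)*11=88 best=117, l++
l=4 r=14: min(2,20)*10=20 best=117, l++
l=5 r=14: min(8,20)*9=72 best=117, l++
l=6 r=14: min(6,20)*8=48 best=117, l++
l=7 r=14: min(2,20)*7=14 best=117, l++
l=8 r=14: min(9,20)*6=54 best=117, l++
l=9 r=14: min(13,20)*5=65 best=117, l++
l=10 r=14: min(12,20)*4=48 best=117, l++
l=11 r=14: min(3,20)*3=9 best=117, l++
l=12 r=14: min(9,20)*2=18 best=117, l++
l=13 r=14: min(9,20)*1=9 best=117, l++

max area = 117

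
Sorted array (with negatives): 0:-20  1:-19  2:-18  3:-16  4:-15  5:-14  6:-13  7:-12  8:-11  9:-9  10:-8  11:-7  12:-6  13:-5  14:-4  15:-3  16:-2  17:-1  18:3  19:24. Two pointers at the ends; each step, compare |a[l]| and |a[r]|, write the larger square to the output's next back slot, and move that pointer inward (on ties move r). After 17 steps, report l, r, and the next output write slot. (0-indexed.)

[0,19] |-20|<=|24| out[19]=576 → r--
[0,18] |-20|>|3| out[18]=400 → l++
[1,18] |-19|>|3| out[17]=361 → l++
[2,18] |-18|>|3| out[16]=324 → l++
[3,18] |-16|>|3| out[15]=256 → l++
[4,18] |-15|>|3| out[14]=225 → l++
[5,18] |-14|>|3| out[13]=196 → l++
[6,18] |-13|>|3| out[12]=169 → l++
[7,18] |-12|>|3| out[11]=144 → l++
[8,18] |-11|>|3| out[10]=121 → l++
[9,18] |-9|>|3| out[9]=81 → l++
[10,18] |-8|>|3| out[8]=64 → l++
[11,18] |-7|>|3| out[7]=49 → l++
[12,18] |-6|>|3| out[6]=36 → l++
[13,18] |-5|>|3| out[5]=25 → l++
[14,18] |-4|>|3| out[4]=16 → l++
[15,18] |-3|<=|3| out[3]=9 → r--

l=15, r=17, next write slot=2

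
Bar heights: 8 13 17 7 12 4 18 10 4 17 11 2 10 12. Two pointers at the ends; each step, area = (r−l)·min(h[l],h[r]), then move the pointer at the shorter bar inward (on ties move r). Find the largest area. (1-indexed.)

[1,14] min(8,12)*13=104 best=104 * → l++
[2,14] min(13,12)*12=144 best=144 * → r--
[2,13] min(13,10)*11=110 best=144 → r--
[2,12] min(13,2)*10=20 best=144 → r--
[2,11] min(13,11)*9=99 best=144 → r--
[2,10] min(13,17)*8=104 best=144 → l++
[3,10] min(17,17)*7=119 best=144 → r--
[3,9] min(17,4)*6=24 best=144 → r--
[3,8] min(17,10)*5=50 best=144 → r--
[3,7] min(17,18)*4=68 best=144 → l++
[4,7] min(7,18)*3=21 best=144 → l++
[5,7] min(12,18)*2=24 best=144 → l++
[6,7] min(4,18)*1=4 best=144 → l++

max area = 144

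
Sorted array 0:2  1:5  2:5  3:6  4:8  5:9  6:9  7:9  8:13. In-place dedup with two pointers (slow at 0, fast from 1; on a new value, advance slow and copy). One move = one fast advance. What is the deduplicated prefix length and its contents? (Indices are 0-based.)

length 6; prefix = [2, 5, 6, 8, 9, 13]

(s=0,f=1) a[fast]=5≠a[slow]=2 write a[1]=5 → slow++,fast++
(s=1,f=2) a[fast]=5=a[slow] dup → fast++
(s=1,f=3) a[fast]=6≠a[slow]=5 write a[2]=6 → slow++,fast++
(s=2,f=4) a[fast]=8≠a[slow]=6 write a[3]=8 → slow++,fast++
(s=3,f=5) a[fast]=9≠a[slow]=8 write a[4]=9 → slow++,fast++
(s=4,f=6) a[fast]=9=a[slow] dup → fast++
(s=4,f=7) a[fast]=9=a[slow] dup → fast++
(s=4,f=8) a[fast]=13≠a[slow]=9 write a[5]=13 → slow++,fast++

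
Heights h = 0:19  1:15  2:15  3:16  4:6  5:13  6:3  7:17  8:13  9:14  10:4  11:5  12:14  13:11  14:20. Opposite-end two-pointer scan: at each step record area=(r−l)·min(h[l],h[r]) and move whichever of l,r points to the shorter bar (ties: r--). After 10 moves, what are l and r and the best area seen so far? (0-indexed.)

l=10, r=14, best area=266

l=0 r=14: min(19,20)*14=266 best=266 *, l++
l=1 r=14: min(15,20)*13=195 best=266, l++
l=2 r=14: min(15,20)*12=180 best=266, l++
l=3 r=14: min(16,20)*11=176 best=266, l++
l=4 r=14: min(6,20)*10=60 best=266, l++
l=5 r=14: min(13,20)*9=117 best=266, l++
l=6 r=14: min(3,20)*8=24 best=266, l++
l=7 r=14: min(17,20)*7=119 best=266, l++
l=8 r=14: min(13,20)*6=78 best=266, l++
l=9 r=14: min(14,20)*5=70 best=266, l++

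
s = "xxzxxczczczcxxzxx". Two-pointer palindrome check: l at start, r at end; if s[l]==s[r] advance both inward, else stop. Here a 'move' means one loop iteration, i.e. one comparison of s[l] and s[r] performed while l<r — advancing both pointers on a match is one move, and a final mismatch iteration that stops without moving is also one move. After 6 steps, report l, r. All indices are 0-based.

l=0 r=16: 'x'=='x', l++,r--
l=1 r=15: 'x'=='x', l++,r--
l=2 r=14: 'z'=='z', l++,r--
l=3 r=13: 'x'=='x', l++,r--
l=4 r=12: 'x'=='x', l++,r--
l=5 r=11: 'c'=='c', l++,r--

l=6, r=10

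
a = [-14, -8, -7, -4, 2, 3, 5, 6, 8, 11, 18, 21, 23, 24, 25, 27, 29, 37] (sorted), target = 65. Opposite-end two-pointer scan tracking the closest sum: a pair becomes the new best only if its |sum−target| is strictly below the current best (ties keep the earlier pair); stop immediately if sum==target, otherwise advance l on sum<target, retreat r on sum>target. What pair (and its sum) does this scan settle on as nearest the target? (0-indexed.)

pair (27, 37) with sum 64 (|Δ|=1)

[0,17] -14+37=23 d=42 * → l++
[1,17] -8+37=29 d=36 * → l++
[2,17] -7+37=30 d=35 * → l++
[3,17] -4+37=33 d=32 * → l++
[4,17] 2+37=39 d=26 * → l++
[5,17] 3+37=40 d=25 * → l++
[6,17] 5+37=42 d=23 * → l++
[7,17] 6+37=43 d=22 * → l++
[8,17] 8+37=45 d=20 * → l++
[9,17] 11+37=48 d=17 * → l++
[10,17] 18+37=55 d=10 * → l++
[11,17] 21+37=58 d=7 * → l++
[12,17] 23+37=60 d=5 * → l++
[13,17] 24+37=61 d=4 * → l++
[14,17] 25+37=62 d=3 * → l++
[15,17] 27+37=64 d=1 * → l++
[16,17] 29+37=66 d=1 → r--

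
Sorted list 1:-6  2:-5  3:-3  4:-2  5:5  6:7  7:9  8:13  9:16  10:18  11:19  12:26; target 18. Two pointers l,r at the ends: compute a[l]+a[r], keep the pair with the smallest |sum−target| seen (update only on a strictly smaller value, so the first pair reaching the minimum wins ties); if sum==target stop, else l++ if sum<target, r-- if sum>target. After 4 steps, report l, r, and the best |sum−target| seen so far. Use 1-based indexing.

l=4, r=11, best |Δ|=2

l=1 r=12: -6+26=20 d=2 *, r--
l=1 r=11: -6+19=13 d=5, l++
l=2 r=11: -5+19=14 d=4, l++
l=3 r=11: -3+19=16 d=2, l++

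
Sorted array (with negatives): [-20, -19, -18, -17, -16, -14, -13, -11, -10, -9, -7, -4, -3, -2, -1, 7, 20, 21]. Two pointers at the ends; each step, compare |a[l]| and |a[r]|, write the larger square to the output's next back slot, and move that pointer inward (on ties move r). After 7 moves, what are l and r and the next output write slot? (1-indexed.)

l=6, r=16, next write slot=11

l=1 r=18: |-20|<=|21| out[18]=441, r--
l=1 r=17: |-20|<=|20| out[17]=400, r--
l=1 r=16: |-20|>|7| out[16]=400, l++
l=2 r=16: |-19|>|7| out[15]=361, l++
l=3 r=16: |-18|>|7| out[14]=324, l++
l=4 r=16: |-17|>|7| out[13]=289, l++
l=5 r=16: |-16|>|7| out[12]=256, l++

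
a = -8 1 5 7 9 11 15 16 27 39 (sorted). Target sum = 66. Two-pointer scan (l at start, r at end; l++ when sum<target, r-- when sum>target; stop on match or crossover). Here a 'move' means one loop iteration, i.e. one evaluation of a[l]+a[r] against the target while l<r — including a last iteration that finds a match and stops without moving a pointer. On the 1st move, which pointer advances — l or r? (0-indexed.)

l=0 r=9: -8+39=31 <66, l++

l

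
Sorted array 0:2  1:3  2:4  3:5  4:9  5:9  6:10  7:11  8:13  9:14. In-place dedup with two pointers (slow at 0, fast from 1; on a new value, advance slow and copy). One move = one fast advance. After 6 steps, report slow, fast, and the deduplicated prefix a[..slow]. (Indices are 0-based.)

(s=0,f=1) a[fast]=3≠a[slow]=2 write a[1]=3 → slow++,fast++
(s=1,f=2) a[fast]=4≠a[slow]=3 write a[2]=4 → slow++,fast++
(s=2,f=3) a[fast]=5≠a[slow]=4 write a[3]=5 → slow++,fast++
(s=3,f=4) a[fast]=9≠a[slow]=5 write a[4]=9 → slow++,fast++
(s=4,f=5) a[fast]=9=a[slow] dup → fast++
(s=4,f=6) a[fast]=10≠a[slow]=9 write a[5]=10 → slow++,fast++

slow=5, fast=7, prefix=[2, 3, 4, 5, 9, 10]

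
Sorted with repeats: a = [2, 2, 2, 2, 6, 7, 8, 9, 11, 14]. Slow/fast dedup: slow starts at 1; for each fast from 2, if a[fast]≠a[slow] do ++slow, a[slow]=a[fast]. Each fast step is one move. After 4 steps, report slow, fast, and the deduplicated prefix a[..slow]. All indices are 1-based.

(s=1,f=2) a[fast]=2=a[slow] dup → fast++
(s=1,f=3) a[fast]=2=a[slow] dup → fast++
(s=1,f=4) a[fast]=2=a[slow] dup → fast++
(s=1,f=5) a[fast]=6≠a[slow]=2 write a[2]=6 → slow++,fast++

slow=2, fast=6, prefix=[2, 6]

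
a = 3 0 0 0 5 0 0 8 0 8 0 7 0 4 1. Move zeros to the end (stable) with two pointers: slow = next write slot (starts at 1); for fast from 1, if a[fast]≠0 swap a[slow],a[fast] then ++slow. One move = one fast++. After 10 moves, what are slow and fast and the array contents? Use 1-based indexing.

slow=1 fast=1: a[fast]=3≠0 swap→a[1]=3, slow++,fast++
slow=2 fast=2: a[fast]=0, fast++
slow=2 fast=3: a[fast]=0, fast++
slow=2 fast=4: a[fast]=0, fast++
slow=2 fast=5: a[fast]=5≠0 swap→a[2]=5, slow++,fast++
slow=3 fast=6: a[fast]=0, fast++
slow=3 fast=7: a[fast]=0, fast++
slow=3 fast=8: a[fast]=8≠0 swap→a[3]=8, slow++,fast++
slow=4 fast=9: a[fast]=0, fast++
slow=4 fast=10: a[fast]=8≠0 swap→a[4]=8, slow++,fast++

slow=5, fast=11, a=[3, 5, 8, 8, 0, 0, 0, 0, 0, 0, 0, 7, 0, 4, 1]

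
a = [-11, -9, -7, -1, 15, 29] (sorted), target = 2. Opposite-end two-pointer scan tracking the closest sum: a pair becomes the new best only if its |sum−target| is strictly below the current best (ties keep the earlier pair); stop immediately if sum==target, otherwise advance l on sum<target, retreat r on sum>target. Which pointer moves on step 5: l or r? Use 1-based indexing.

l

l=1 r=6: -11+29=18 d=16 *, r--
l=1 r=5: -11+15=4 d=2 *, r--
l=1 r=4: -11+-1=-12 d=14, l++
l=2 r=4: -9+-1=-10 d=12, l++
l=3 r=4: -7+-1=-8 d=10, l++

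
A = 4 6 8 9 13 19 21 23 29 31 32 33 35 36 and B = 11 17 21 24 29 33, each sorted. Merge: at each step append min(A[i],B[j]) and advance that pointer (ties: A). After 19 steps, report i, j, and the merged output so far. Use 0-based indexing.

i=0 j=0: A[i]=4<=B[j]=11 take 4, i++
i=1 j=0: A[i]=6<=B[j]=11 take 6, i++
i=2 j=0: A[i]=8<=B[j]=11 take 8, i++
i=3 j=0: A[i]=9<=B[j]=11 take 9, i++
i=4 j=0: A[i]=13>B[j]=11 take 11, j++
i=4 j=1: A[i]=13<=B[j]=17 take 13, i++
i=5 j=1: A[i]=19>B[j]=17 take 17, j++
i=5 j=2: A[i]=19<=B[j]=21 take 19, i++
i=6 j=2: A[i]=21<=B[j]=21 take 21, i++
i=7 j=2: A[i]=23>B[j]=21 take 21, j++
i=7 j=3: A[i]=23<=B[j]=24 take 23, i++
i=8 j=3: A[i]=29>B[j]=24 take 24, j++
i=8 j=4: A[i]=29<=B[j]=29 take 29, i++
i=9 j=4: A[i]=31>B[j]=29 take 29, j++
i=9 j=5: A[i]=31<=B[j]=33 take 31, i++
i=10 j=5: A[i]=32<=B[j]=33 take 32, i++
i=11 j=5: A[i]=33<=B[j]=33 take 33, i++
i=12 j=5: A[i]=35>B[j]=33 take 33, j++
i=12 j=6: B done, take A[i]=35, i++

i=13, j=6, merged so far=[4, 6, 8, 9, 11, 13, 17, 19, 21, 21, 23, 24, 29, 29, 31, 32, 33, 33, 35]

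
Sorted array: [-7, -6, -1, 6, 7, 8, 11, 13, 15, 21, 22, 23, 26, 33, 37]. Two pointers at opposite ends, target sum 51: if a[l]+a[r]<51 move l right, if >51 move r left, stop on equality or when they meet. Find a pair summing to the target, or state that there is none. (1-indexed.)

[1,15] -7+37=30 <51 → l++
[2,15] -6+37=31 <51 → l++
[3,15] -1+37=36 <51 → l++
[4,15] 6+37=43 <51 → l++
[5,15] 7+37=44 <51 → l++
[6,15] 8+37=45 <51 → l++
[7,15] 11+37=48 <51 → l++
[8,15] 13+37=50 <51 → l++
[9,15] 15+37=52 >51 → r--
[9,14] 15+33=48 <51 → l++
[10,14] 21+33=54 >51 → r--
[10,13] 21+26=47 <51 → l++
[11,13] 22+26=48 <51 → l++
[12,13] 23+26=49 <51 → l++

no pair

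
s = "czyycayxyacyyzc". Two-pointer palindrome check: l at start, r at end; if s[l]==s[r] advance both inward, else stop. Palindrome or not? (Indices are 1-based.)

[1,15] 'c'=='c' → l++,r--
[2,14] 'z'=='z' → l++,r--
[3,13] 'y'=='y' → l++,r--
[4,12] 'y'=='y' → l++,r--
[5,11] 'c'=='c' → l++,r--
[6,10] 'a'=='a' → l++,r--
[7,9] 'y'=='y' → l++,r--

palindrome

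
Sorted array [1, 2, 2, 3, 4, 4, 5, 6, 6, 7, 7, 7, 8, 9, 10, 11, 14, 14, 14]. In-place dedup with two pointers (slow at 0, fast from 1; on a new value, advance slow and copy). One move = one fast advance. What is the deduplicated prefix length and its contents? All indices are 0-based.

length 12; prefix = [1, 2, 3, 4, 5, 6, 7, 8, 9, 10, 11, 14]

slow=0 fast=1: a[fast]=2≠a[slow]=1 write a[1]=2, slow++,fast++
slow=1 fast=2: a[fast]=2=a[slow] dup, fast++
slow=1 fast=3: a[fast]=3≠a[slow]=2 write a[2]=3, slow++,fast++
slow=2 fast=4: a[fast]=4≠a[slow]=3 write a[3]=4, slow++,fast++
slow=3 fast=5: a[fast]=4=a[slow] dup, fast++
slow=3 fast=6: a[fast]=5≠a[slow]=4 write a[4]=5, slow++,fast++
slow=4 fast=7: a[fast]=6≠a[slow]=5 write a[5]=6, slow++,fast++
slow=5 fast=8: a[fast]=6=a[slow] dup, fast++
slow=5 fast=9: a[fast]=7≠a[slow]=6 write a[6]=7, slow++,fast++
slow=6 fast=10: a[fast]=7=a[slow] dup, fast++
slow=6 fast=11: a[fast]=7=a[slow] dup, fast++
slow=6 fast=12: a[fast]=8≠a[slow]=7 write a[7]=8, slow++,fast++
slow=7 fast=13: a[fast]=9≠a[slow]=8 write a[8]=9, slow++,fast++
slow=8 fast=14: a[fast]=10≠a[slow]=9 write a[9]=10, slow++,fast++
slow=9 fast=15: a[fast]=11≠a[slow]=10 write a[10]=11, slow++,fast++
slow=10 fast=16: a[fast]=14≠a[slow]=11 write a[11]=14, slow++,fast++
slow=11 fast=17: a[fast]=14=a[slow] dup, fast++
slow=11 fast=18: a[fast]=14=a[slow] dup, fast++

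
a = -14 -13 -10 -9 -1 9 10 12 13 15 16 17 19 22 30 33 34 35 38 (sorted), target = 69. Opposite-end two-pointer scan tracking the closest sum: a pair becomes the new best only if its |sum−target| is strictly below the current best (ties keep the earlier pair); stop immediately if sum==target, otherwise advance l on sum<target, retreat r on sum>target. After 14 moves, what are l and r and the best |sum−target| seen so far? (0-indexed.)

l=14, r=18, best |Δ|=9

[0,18] -14+38=24 d=45 * → l++
[1,18] -13+38=25 d=44 * → l++
[2,18] -10+38=28 d=41 * → l++
[3,18] -9+38=29 d=40 * → l++
[4,18] -1+38=37 d=32 * → l++
[5,18] 9+38=47 d=22 * → l++
[6,18] 10+38=48 d=21 * → l++
[7,18] 12+38=50 d=19 * → l++
[8,18] 13+38=51 d=18 * → l++
[9,18] 15+38=53 d=16 * → l++
[10,18] 16+38=54 d=15 * → l++
[11,18] 17+38=55 d=14 * → l++
[12,18] 19+38=57 d=12 * → l++
[13,18] 22+38=60 d=9 * → l++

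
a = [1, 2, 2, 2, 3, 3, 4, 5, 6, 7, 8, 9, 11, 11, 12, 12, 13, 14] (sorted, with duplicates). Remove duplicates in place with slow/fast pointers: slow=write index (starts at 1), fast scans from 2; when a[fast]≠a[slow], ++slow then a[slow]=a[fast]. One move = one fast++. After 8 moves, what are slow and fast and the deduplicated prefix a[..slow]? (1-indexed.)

slow=6, fast=10, prefix=[1, 2, 3, 4, 5, 6]

(s=1,f=2) a[fast]=2≠a[slow]=1 write a[2]=2 → slow++,fast++
(s=2,f=3) a[fast]=2=a[slow] dup → fast++
(s=2,f=4) a[fast]=2=a[slow] dup → fast++
(s=2,f=5) a[fast]=3≠a[slow]=2 write a[3]=3 → slow++,fast++
(s=3,f=6) a[fast]=3=a[slow] dup → fast++
(s=3,f=7) a[fast]=4≠a[slow]=3 write a[4]=4 → slow++,fast++
(s=4,f=8) a[fast]=5≠a[slow]=4 write a[5]=5 → slow++,fast++
(s=5,f=9) a[fast]=6≠a[slow]=5 write a[6]=6 → slow++,fast++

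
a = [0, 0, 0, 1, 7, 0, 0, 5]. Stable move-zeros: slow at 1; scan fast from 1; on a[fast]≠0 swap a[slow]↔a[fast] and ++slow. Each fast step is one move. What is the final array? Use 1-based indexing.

[1, 7, 5, 0, 0, 0, 0, 0]

(s=1,f=1) a[fast]=0 → fast++
(s=1,f=2) a[fast]=0 → fast++
(s=1,f=3) a[fast]=0 → fast++
(s=1,f=4) a[fast]=1≠0 swap→a[1]=1 → slow++,fast++
(s=2,f=5) a[fast]=7≠0 swap→a[2]=7 → slow++,fast++
(s=3,f=6) a[fast]=0 → fast++
(s=3,f=7) a[fast]=0 → fast++
(s=3,f=8) a[fast]=5≠0 swap→a[3]=5 → slow++,fast++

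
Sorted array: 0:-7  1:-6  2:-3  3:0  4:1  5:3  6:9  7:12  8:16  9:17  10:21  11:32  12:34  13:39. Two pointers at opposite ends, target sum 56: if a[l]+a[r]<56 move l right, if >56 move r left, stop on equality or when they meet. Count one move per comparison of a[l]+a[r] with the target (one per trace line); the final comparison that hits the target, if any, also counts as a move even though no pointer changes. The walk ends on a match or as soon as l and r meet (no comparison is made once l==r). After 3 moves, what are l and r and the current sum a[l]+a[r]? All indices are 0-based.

[0,13] -7+39=32 <56 → l++
[1,13] -6+39=33 <56 → l++
[2,13] -3+39=36 <56 → l++

l=3, r=13, sum=39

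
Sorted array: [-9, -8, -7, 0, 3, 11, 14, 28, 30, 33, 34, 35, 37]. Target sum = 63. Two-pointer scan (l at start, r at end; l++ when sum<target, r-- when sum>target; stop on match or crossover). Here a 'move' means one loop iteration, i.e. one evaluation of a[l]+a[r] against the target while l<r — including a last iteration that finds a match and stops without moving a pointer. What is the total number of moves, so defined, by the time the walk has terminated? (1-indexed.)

9 moves

l=1 r=13: -9+37=28 <63, l++
l=2 r=13: -8+37=29 <63, l++
l=3 r=13: -7+37=30 <63, l++
l=4 r=13: 0+37=37 <63, l++
l=5 r=13: 3+37=40 <63, l++
l=6 r=13: 11+37=48 <63, l++
l=7 r=13: 14+37=51 <63, l++
l=8 r=13: 28+37=65 >63, r--
l=8 r=12: 28+35=63, found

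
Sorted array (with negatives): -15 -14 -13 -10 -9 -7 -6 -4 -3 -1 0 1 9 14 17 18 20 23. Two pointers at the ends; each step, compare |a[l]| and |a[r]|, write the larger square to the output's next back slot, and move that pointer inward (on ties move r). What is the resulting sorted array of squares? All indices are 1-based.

[0, 1, 1, 9, 16, 36, 49, 81, 81, 100, 169, 196, 196, 225, 289, 324, 400, 529]

[1,18] |-15|<=|23| out[18]=529 → r--
[1,17] |-15|<=|20| out[17]=400 → r--
[1,16] |-15|<=|18| out[16]=324 → r--
[1,15] |-15|<=|17| out[15]=289 → r--
[1,14] |-15|>|14| out[14]=225 → l++
[2,14] |-14|<=|14| out[13]=196 → r--
[2,13] |-14|>|9| out[12]=196 → l++
[3,13] |-13|>|9| out[11]=169 → l++
[4,13] |-10|>|9| out[10]=100 → l++
[5,13] |-9|<=|9| out[9]=81 → r--
[5,12] |-9|>|1| out[8]=81 → l++
[6,12] |-7|>|1| out[7]=49 → l++
[7,12] |-6|>|1| out[6]=36 → l++
[8,12] |-4|>|1| out[5]=16 → l++
[9,12] |-3|>|1| out[4]=9 → l++
[10,12] |-1|<=|1| out[3]=1 → r--
[10,11] |-1|>|0| out[2]=1 → l++
[11,11] |0|<=|0| out[1]=0 → r--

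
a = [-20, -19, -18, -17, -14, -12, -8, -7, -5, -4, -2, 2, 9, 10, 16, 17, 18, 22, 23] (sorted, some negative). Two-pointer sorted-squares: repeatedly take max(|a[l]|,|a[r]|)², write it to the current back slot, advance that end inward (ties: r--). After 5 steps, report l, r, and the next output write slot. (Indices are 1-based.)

l=3, r=16, next write slot=14

[1,19] |-20|<=|23| out[19]=529 → r--
[1,18] |-20|<=|22| out[18]=484 → r--
[1,17] |-20|>|18| out[17]=400 → l++
[2,17] |-19|>|18| out[16]=361 → l++
[3,17] |-18|<=|18| out[15]=324 → r--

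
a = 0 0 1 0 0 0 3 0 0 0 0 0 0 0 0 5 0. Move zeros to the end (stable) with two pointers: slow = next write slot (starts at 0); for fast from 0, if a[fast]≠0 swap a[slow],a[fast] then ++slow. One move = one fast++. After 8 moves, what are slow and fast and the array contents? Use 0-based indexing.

(s=0,f=0) a[fast]=0 → fast++
(s=0,f=1) a[fast]=0 → fast++
(s=0,f=2) a[fast]=1≠0 swap→a[0]=1 → slow++,fast++
(s=1,f=3) a[fast]=0 → fast++
(s=1,f=4) a[fast]=0 → fast++
(s=1,f=5) a[fast]=0 → fast++
(s=1,f=6) a[fast]=3≠0 swap→a[1]=3 → slow++,fast++
(s=2,f=7) a[fast]=0 → fast++

slow=2, fast=8, a=[1, 3, 0, 0, 0, 0, 0, 0, 0, 0, 0, 0, 0, 0, 0, 5, 0]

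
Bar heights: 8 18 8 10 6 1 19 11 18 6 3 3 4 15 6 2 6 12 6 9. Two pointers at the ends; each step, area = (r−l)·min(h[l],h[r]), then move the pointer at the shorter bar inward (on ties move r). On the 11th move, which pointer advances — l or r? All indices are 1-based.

[1,20] min(8,9)*19=152 best=152 * → l++
[2,20] min(18,9)*18=162 best=162 * → r--
[2,19] min(18,6)*17=102 best=162 → r--
[2,18] min(18,12)*16=192 best=192 * → r--
[2,17] min(18,6)*15=90 best=192 → r--
[2,16] min(18,2)*14=28 best=192 → r--
[2,15] min(18,6)*13=78 best=192 → r--
[2,14] min(18,15)*12=180 best=192 → r--
[2,13] min(18,4)*11=44 best=192 → r--
[2,12] min(18,3)*10=30 best=192 → r--
[2,11] min(18,3)*9=27 best=192 → r--

r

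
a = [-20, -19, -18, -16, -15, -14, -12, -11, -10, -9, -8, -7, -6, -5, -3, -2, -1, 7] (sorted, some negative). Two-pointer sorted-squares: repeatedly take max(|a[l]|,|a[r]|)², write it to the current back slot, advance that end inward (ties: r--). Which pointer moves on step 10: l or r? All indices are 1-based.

l=1 r=18: |-20|>|7| out[18]=400, l++
l=2 r=18: |-19|>|7| out[17]=361, l++
l=3 r=18: |-18|>|7| out[16]=324, l++
l=4 r=18: |-16|>|7| out[15]=256, l++
l=5 r=18: |-15|>|7| out[14]=225, l++
l=6 r=18: |-14|>|7| out[13]=196, l++
l=7 r=18: |-12|>|7| out[12]=144, l++
l=8 r=18: |-11|>|7| out[11]=121, l++
l=9 r=18: |-10|>|7| out[10]=100, l++
l=10 r=18: |-9|>|7| out[9]=81, l++

l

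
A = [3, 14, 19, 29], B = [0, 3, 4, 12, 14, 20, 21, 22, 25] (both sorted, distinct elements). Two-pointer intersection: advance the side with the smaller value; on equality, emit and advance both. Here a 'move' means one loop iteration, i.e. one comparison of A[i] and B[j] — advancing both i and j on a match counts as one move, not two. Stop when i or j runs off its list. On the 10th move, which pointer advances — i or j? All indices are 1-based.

j

i=1 j=1: 3>0, j++
i=1 j=2: 3==3 emit, i++,j++
i=2 j=3: 14>4, j++
i=2 j=4: 14>12, j++
i=2 j=5: 14==14 emit, i++,j++
i=3 j=6: 19<20, i++
i=4 j=6: 29>20, j++
i=4 j=7: 29>21, j++
i=4 j=8: 29>22, j++
i=4 j=9: 29>25, j++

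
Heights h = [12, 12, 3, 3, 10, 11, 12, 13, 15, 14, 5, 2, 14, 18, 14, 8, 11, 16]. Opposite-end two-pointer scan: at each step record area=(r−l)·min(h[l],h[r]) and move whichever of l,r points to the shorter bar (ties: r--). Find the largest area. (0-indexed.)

[0,17] min(12,16)*17=204 best=204 * → l++
[1,17] min(12,16)*16=192 best=204 → l++
[2,17] min(3,16)*15=45 best=204 → l++
[3,17] min(3,16)*14=42 best=204 → l++
[4,17] min(10,16)*13=130 best=204 → l++
[5,17] min(11,16)*12=132 best=204 → l++
[6,17] min(12,16)*11=132 best=204 → l++
[7,17] min(13,16)*10=130 best=204 → l++
[8,17] min(15,16)*9=135 best=204 → l++
[9,17] min(14,16)*8=112 best=204 → l++
[10,17] min(5,16)*7=35 best=204 → l++
[11,17] min(2,16)*6=12 best=204 → l++
[12,17] min(14,16)*5=70 best=204 → l++
[13,17] min(18,16)*4=64 best=204 → r--
[13,16] min(18,11)*3=33 best=204 → r--
[13,15] min(18,8)*2=16 best=204 → r--
[13,14] min(18,14)*1=14 best=204 → r--

max area = 204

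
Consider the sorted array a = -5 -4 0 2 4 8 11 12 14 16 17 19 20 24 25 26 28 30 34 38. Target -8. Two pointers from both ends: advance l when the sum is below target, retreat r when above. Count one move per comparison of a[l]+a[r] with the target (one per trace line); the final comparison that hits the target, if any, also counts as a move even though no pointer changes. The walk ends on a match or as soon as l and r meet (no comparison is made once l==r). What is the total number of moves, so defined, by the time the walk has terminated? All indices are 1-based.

19 moves

[1,20] -5+38=33 >-8 → r--
[1,19] -5+34=29 >-8 → r--
[1,18] -5+30=25 >-8 → r--
[1,17] -5+28=23 >-8 → r--
[1,16] -5+26=21 >-8 → r--
[1,15] -5+25=20 >-8 → r--
[1,14] -5+24=19 >-8 → r--
[1,13] -5+20=15 >-8 → r--
[1,12] -5+19=14 >-8 → r--
[1,11] -5+17=12 >-8 → r--
[1,10] -5+16=11 >-8 → r--
[1,9] -5+14=9 >-8 → r--
[1,8] -5+12=7 >-8 → r--
[1,7] -5+11=6 >-8 → r--
[1,6] -5+8=3 >-8 → r--
[1,5] -5+4=-1 >-8 → r--
[1,4] -5+2=-3 >-8 → r--
[1,3] -5+0=-5 >-8 → r--
[1,2] -5+-4=-9 <-8 → l++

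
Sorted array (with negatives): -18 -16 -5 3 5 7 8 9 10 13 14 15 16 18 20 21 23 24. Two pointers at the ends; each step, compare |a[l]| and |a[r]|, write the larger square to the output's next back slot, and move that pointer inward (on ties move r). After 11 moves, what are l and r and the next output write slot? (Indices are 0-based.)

l=0 r=17: |-18|<=|24| out[17]=576, r--
l=0 r=16: |-18|<=|23| out[16]=529, r--
l=0 r=15: |-18|<=|21| out[15]=441, r--
l=0 r=14: |-18|<=|20| out[14]=400, r--
l=0 r=13: |-18|<=|18| out[13]=324, r--
l=0 r=12: |-18|>|16| out[12]=324, l++
l=1 r=12: |-16|<=|16| out[11]=256, r--
l=1 r=11: |-16|>|15| out[10]=256, l++
l=2 r=11: |-5|<=|15| out[9]=225, r--
l=2 r=10: |-5|<=|14| out[8]=196, r--
l=2 r=9: |-5|<=|13| out[7]=169, r--

l=2, r=8, next write slot=6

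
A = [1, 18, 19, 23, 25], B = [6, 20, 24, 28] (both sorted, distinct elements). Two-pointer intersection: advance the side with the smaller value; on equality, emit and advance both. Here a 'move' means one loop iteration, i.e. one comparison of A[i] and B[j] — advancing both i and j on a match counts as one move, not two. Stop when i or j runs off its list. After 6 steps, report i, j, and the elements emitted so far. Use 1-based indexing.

i=5, j=3, emitted=[]

i=1 j=1: 1<6, i++
i=2 j=1: 18>6, j++
i=2 j=2: 18<20, i++
i=3 j=2: 19<20, i++
i=4 j=2: 23>20, j++
i=4 j=3: 23<24, i++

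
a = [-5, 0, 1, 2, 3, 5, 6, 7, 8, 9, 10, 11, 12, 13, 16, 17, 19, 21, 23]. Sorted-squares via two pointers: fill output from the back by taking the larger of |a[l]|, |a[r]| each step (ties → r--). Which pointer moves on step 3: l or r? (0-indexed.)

l=0 r=18: |-5|<=|23| out[18]=529, r--
l=0 r=17: |-5|<=|21| out[17]=441, r--
l=0 r=16: |-5|<=|19| out[16]=361, r--

r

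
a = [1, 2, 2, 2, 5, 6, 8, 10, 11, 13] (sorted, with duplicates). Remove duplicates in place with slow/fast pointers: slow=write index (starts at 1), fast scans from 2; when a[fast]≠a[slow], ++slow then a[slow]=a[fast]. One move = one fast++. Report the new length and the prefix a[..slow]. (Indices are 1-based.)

length 8; prefix = [1, 2, 5, 6, 8, 10, 11, 13]

(s=1,f=2) a[fast]=2≠a[slow]=1 write a[2]=2 → slow++,fast++
(s=2,f=3) a[fast]=2=a[slow] dup → fast++
(s=2,f=4) a[fast]=2=a[slow] dup → fast++
(s=2,f=5) a[fast]=5≠a[slow]=2 write a[3]=5 → slow++,fast++
(s=3,f=6) a[fast]=6≠a[slow]=5 write a[4]=6 → slow++,fast++
(s=4,f=7) a[fast]=8≠a[slow]=6 write a[5]=8 → slow++,fast++
(s=5,f=8) a[fast]=10≠a[slow]=8 write a[6]=10 → slow++,fast++
(s=6,f=9) a[fast]=11≠a[slow]=10 write a[7]=11 → slow++,fast++
(s=7,f=10) a[fast]=13≠a[slow]=11 write a[8]=13 → slow++,fast++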